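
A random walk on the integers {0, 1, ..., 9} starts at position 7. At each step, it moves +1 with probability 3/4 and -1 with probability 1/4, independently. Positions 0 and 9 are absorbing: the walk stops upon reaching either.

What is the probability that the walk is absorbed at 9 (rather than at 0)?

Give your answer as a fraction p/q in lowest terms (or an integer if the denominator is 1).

Answer: 9837/9841

Derivation:
Biased walk: p = 3/4, q = 1/4, r = q/p = 1/3
Gambler's ruin: P(hit 9 before 0 | start at 7) = (1 - r^a)/(1 - r^N)
r^7 = 1/2187; r^9 = 1/19683
P = (1 - 1/2187) / (1 - 1/19683) = 2186/2187 / 19682/19683 = 9837/9841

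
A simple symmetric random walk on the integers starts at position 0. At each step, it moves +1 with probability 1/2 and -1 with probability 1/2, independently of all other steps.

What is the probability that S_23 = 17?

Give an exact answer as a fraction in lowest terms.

To reach position 17 after 23 steps: need 20 steps of +1 and 3 of -1.
Favorable paths: C(23,20) = 1771
Total paths: 2^23 = 8388608
P = 1771/8388608 = 1771/8388608

Answer: 1771/8388608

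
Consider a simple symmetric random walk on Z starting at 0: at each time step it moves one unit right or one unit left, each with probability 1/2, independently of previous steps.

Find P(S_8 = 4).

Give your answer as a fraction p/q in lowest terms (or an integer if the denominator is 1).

Answer: 7/64

Derivation:
To reach position 4 after 8 steps: need 6 steps of +1 and 2 of -1.
Favorable paths: C(8,6) = 28
Total paths: 2^8 = 256
P = 28/256 = 7/64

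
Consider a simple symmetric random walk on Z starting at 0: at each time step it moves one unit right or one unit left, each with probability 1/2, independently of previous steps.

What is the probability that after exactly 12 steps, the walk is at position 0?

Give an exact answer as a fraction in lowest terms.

Answer: 231/1024

Derivation:
To return to 0 after 12 steps: need exactly 6 steps of +1 and 6 of -1.
Favorable paths: C(12,6) = 924
Total paths: 2^12 = 4096
P = 924/4096 = 231/1024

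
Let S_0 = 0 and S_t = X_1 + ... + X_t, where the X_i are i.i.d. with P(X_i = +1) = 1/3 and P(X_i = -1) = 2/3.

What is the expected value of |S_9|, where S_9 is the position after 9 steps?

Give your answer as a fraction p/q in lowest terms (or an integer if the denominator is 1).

S_9 takes values m ≡ 1 (mod 2) with |m| ≤ 9; P(S_9=m) = C(9,(9+m)/2) · (1/3)^((9+m)/2) · (2/3)^((9-m)/2).
Distribution: P(S=-9)=512/19683, P(S=-7)=256/2187, P(S=-5)=512/2187, P(S=-3)=1792/6561, P(S=-1)=448/2187, P(S=1)=224/2187, P(S=3)=224/6561, P(S=5)=16/2187, P(S=7)=2/2187, P(S=9)=1/19683
E[|S_9|] = Σ_m |m|·P(S_9=m) = 2549/729

Answer: 2549/729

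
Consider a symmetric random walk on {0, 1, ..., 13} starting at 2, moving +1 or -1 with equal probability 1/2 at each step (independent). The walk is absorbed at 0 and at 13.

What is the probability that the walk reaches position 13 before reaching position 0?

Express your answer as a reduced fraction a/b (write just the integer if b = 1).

Answer: 2/13

Derivation:
Symmetric walk (p = 1/2): the harmonic-function argument gives P(hit 13 before 0 | start at 2) = a/N.
P = 2/13 = 2/13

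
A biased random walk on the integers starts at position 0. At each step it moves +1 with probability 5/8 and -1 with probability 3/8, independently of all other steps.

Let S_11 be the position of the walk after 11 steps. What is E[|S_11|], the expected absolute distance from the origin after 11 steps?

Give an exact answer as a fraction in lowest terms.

Answer: 944630621/268435456

Derivation:
S_11 takes values m ≡ 1 (mod 2) with |m| ≤ 11; P(S_11=m) = C(11,(11+m)/2) · (5/8)^((11+m)/2) · (3/8)^((11-m)/2).
Distribution: P(S=-11)=177147/8589934592, P(S=-9)=3247695/8589934592, P(S=-7)=27064125/8589934592, P(S=-5)=135320625/8589934592, P(S=-3)=225534375/4294967296, P(S=-1)=526246875/4294967296, P(S=1)=877078125/4294967296, P(S=3)=1044140625/4294967296, P(S=5)=1740234375/8589934592, P(S=7)=966796875/8589934592, P(S=9)=322265625/8589934592, P(S=11)=48828125/8589934592
E[|S_11|] = Σ_m |m|·P(S_11=m) = 944630621/268435456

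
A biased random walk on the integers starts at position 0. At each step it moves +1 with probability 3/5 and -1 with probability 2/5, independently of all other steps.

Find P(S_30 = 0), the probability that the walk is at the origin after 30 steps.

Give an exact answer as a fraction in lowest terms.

To be at 0 after 30 steps: need exactly 15 steps of +1 and 15 of -1.
Number of such sequences: C(30,15) = 155117520
Each has probability (3/5)^15 · (2/5)^15 = 470184984576/931322574615478515625
P = 155117520 · 470184984576/931322574615478515625 = 14586785749733474304/186264514923095703125

Answer: 14586785749733474304/186264514923095703125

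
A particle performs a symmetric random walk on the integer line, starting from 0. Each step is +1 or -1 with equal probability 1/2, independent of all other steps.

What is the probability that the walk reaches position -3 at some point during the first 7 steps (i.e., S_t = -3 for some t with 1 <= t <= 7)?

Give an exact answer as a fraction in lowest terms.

Answer: 37/128

Derivation:
Count via complement. Let g(t,s) = #length-t paths at position s with S_1..S_t all ≠ -3.
g(t,s) = g(t-1,s-1) + g(t-1,s+1) for s ≠ -3; g(t,-3) = 0.
t=0: g(0,0)=1
t=1: g(1,-1)=1 g(1,1)=1
t=2: g(2,-2)=1 g(2,0)=2 g(2,2)=1
t=3: g(3,-1)=3 g(3,1)=3 g(3,3)=1
t=4: g(4,-2)=3 g(4,0)=6 g(4,2)=4 g(4,4)=1
t=5: g(5,-1)=9 g(5,1)=10 g(5,3)=5 g(5,5)=1
t=6: g(6,-2)=9 g(6,0)=19 g(6,2)=15 g(6,4)=6 g(6,6)=1
t=7: g(7,-1)=28 g(7,1)=34 g(7,3)=21 g(7,5)=7 g(7,7)=1
Paths never hitting -3: Σ_s g(7,s) = 91
Paths hitting -3: 2^7 - 91 = 37
P = 37/128 = 37/128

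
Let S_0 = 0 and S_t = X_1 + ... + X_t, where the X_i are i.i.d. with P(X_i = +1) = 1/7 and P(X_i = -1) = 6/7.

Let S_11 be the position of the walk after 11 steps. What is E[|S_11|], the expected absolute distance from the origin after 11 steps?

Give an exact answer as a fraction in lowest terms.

Answer: 317270921/40353607

Derivation:
S_11 takes values m ≡ 1 (mod 2) with |m| ≤ 11; P(S_11=m) = C(11,(11+m)/2) · (1/7)^((11+m)/2) · (6/7)^((11-m)/2).
Distribution: P(S=-11)=362797056/1977326743, P(S=-9)=665127936/1977326743, P(S=-7)=554273280/1977326743, P(S=-5)=277136640/1977326743, P(S=-3)=92378880/1977326743, P(S=-1)=3079296/282475249, P(S=1)=513216/282475249, P(S=3)=427680/1977326743, P(S=5)=35640/1977326743, P(S=7)=1980/1977326743, P(S=9)=66/1977326743, P(S=11)=1/1977326743
E[|S_11|] = Σ_m |m|·P(S_11=m) = 317270921/40353607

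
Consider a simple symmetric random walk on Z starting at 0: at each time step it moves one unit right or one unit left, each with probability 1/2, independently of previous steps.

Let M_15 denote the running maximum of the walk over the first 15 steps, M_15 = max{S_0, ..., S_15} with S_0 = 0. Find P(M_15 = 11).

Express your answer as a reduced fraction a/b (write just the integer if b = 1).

Let M_15 = max(S_0,...,S_15). Use the reflection principle: for j ≥ 1, #{paths with M_15 ≥ j} = #{S_15 ≥ j} + #{S_15 ≥ j+1}.
By reflection, #{M_15 ≥ 11} = #{S_15 ≥ 11} + #{S_15 ≥ 12} = 121 + 16 = 137.
#{M_15 ≥ 12} = #{S_15 ≥ 12} + #{S_15 ≥ 13} = 16 + 16 = 32.
#{M_15 = 11} = 137 - 32 = 105.
P(M_15 = 11) = 105/32768 = 105/32768

Answer: 105/32768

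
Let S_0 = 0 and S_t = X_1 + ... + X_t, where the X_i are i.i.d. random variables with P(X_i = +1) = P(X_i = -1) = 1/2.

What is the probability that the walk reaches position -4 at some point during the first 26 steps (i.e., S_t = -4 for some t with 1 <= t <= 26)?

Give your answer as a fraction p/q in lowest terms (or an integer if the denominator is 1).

Answer: 1854169/4194304

Derivation:
Count via complement. Let g(t,s) = #length-t paths at position s with S_1..S_t all ≠ -4.
g(t,s) = g(t-1,s-1) + g(t-1,s+1) for s ≠ -4; g(t,-4) = 0.
t=0: g(0,0)=1
t=1: g(1,-1)=1 g(1,1)=1
t=2: g(2,-2)=1 g(2,0)=2 g(2,2)=1
t=3: g(3,-3)=1 g(3,-1)=3 g(3,1)=3 g(3,3)=1
t=4: g(4,-2)=4 g(4,0)=6 g(4,2)=4 g(4,4)=1
t=5: g(5,-3)=4 g(5,-1)=10 g(5,1)=10 g(5,3)=5 g(5,5)=1
t=6: g(6,-2)=14 g(6,0)=20 g(6,2)=15 g(6,4)=6 g(6,6)=1
t=7: g(7,-3)=14 g(7,-1)=34 g(7,1)=35 g(7,3)=21 g(7,5)=7 g(7,7)=1
t=8: g(8,-2)=48 g(8,0)=69 g(8,2)=56 g(8,4)=28 g(8,6)=8 g(8,8)=1
t=9: g(9,-3)=48 g(9,-1)=117 g(9,1)=125 g(9,3)=84 g(9,5)=36 g(9,7)=9 g(9,9)=1
t=10: g(10,-2)=165 g(10,0)=242 g(10,2)=209 g(10,4)=120 g(10,6)=45 g(10,8)=10 g(10,10)=1
t=11: g(11,-3)=165 g(11,-1)=407 g(11,1)=451 g(11,3)=329 g(11,5)=165 g(11,7)=55 g(11,9)=11 g(11,11)=1
t=12: g(12,-2)=572 g(12,0)=858 g(12,2)=780 g(12,4)=494 g(12,6)=220 g(12,8)=66 g(12,10)=12 g(12,12)=1
t=13: g(13,-3)=572 g(13,-1)=1430 g(13,1)=1638 g(13,3)=1274 g(13,5)=714 g(13,7)=286 g(13,9)=78 g(13,11)=13 g(13,13)=1
t=14: g(14,-2)=2002 g(14,0)=3068 g(14,2)=2912 g(14,4)=1988 g(14,6)=1000 g(14,8)=364 g(14,10)=91 g(14,12)=14 g(14,14)=1
t=15: g(15,-3)=2002 g(15,-1)=5070 g(15,1)=5980 g(15,3)=4900 g(15,5)=2988 g(15,7)=1364 g(15,9)=455 g(15,11)=105 g(15,13)=15 g(15,15)=1
t=16: g(16,-2)=7072 g(16,0)=11050 g(16,2)=10880 g(16,4)=7888 g(16,6)=4352 g(16,8)=1819 g(16,10)=560 g(16,12)=120 g(16,14)=16 g(16,16)=1
t=17: g(17,-3)=7072 g(17,-1)=18122 g(17,1)=21930 g(17,3)=18768 g(17,5)=12240 g(17,7)=6171 g(17,9)=2379 g(17,11)=680 g(17,13)=136 g(17,15)=17 g(17,17)=1
t=18: g(18,-2)=25194 g(18,0)=40052 g(18,2)=40698 g(18,4)=31008 g(18,6)=18411 g(18,8)=8550 g(18,10)=3059 g(18,12)=816 g(18,14)=153 g(18,16)=18 g(18,18)=1
t=19: g(19,-3)=25194 g(19,-1)=65246 g(19,1)=80750 g(19,3)=71706 g(19,5)=49419 g(19,7)=26961 g(19,9)=11609 g(19,11)=3875 g(19,13)=969 g(19,15)=171 g(19,17)=19 g(19,19)=1
t=20: g(20,-2)=90440 g(20,0)=145996 g(20,2)=152456 g(20,4)=121125 g(20,6)=76380 g(20,8)=38570 g(20,10)=15484 g(20,12)=4844 g(20,14)=1140 g(20,16)=190 g(20,18)=20 g(20,20)=1
t=21: g(21,-3)=90440 g(21,-1)=236436 g(21,1)=298452 g(21,3)=273581 g(21,5)=197505 g(21,7)=114950 g(21,9)=54054 g(21,11)=20328 g(21,13)=5984 g(21,15)=1330 g(21,17)=210 g(21,19)=21 g(21,21)=1
t=22: g(22,-2)=326876 g(22,0)=534888 g(22,2)=572033 g(22,4)=471086 g(22,6)=312455 g(22,8)=169004 g(22,10)=74382 g(22,12)=26312 g(22,14)=7314 g(22,16)=1540 g(22,18)=231 g(22,20)=22 g(22,22)=1
t=23: g(23,-3)=326876 g(23,-1)=861764 g(23,1)=1106921 g(23,3)=1043119 g(23,5)=783541 g(23,7)=481459 g(23,9)=243386 g(23,11)=100694 g(23,13)=33626 g(23,15)=8854 g(23,17)=1771 g(23,19)=253 g(23,21)=23 g(23,23)=1
t=24: g(24,-2)=1188640 g(24,0)=1968685 g(24,2)=2150040 g(24,4)=1826660 g(24,6)=1265000 g(24,8)=724845 g(24,10)=344080 g(24,12)=134320 g(24,14)=42480 g(24,16)=10625 g(24,18)=2024 g(24,20)=276 g(24,22)=24 g(24,24)=1
t=25: g(25,-3)=1188640 g(25,-1)=3157325 g(25,1)=4118725 g(25,3)=3976700 g(25,5)=3091660 g(25,7)=1989845 g(25,9)=1068925 g(25,11)=478400 g(25,13)=176800 g(25,15)=53105 g(25,17)=12649 g(25,19)=2300 g(25,21)=300 g(25,23)=25 g(25,25)=1
t=26: g(26,-2)=4345965 g(26,0)=7276050 g(26,2)=8095425 g(26,4)=7068360 g(26,6)=5081505 g(26,8)=3058770 g(26,10)=1547325 g(26,12)=655200 g(26,14)=229905 g(26,16)=65754 g(26,18)=14949 g(26,20)=2600 g(26,22)=325 g(26,24)=26 g(26,26)=1
Paths never hitting -4: Σ_s g(26,s) = 37442160
Paths hitting -4: 2^26 - 37442160 = 29666704
P = 29666704/67108864 = 1854169/4194304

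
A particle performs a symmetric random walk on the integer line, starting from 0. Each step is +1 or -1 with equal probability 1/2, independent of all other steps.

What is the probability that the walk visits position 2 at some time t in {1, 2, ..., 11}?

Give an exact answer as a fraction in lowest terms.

Count via complement. Let g(t,s) = #length-t paths at position s with S_1..S_t all ≠ 2.
g(t,s) = g(t-1,s-1) + g(t-1,s+1) for s ≠ 2; g(t,2) = 0.
t=0: g(0,0)=1
t=1: g(1,-1)=1 g(1,1)=1
t=2: g(2,-2)=1 g(2,0)=2
t=3: g(3,-3)=1 g(3,-1)=3 g(3,1)=2
t=4: g(4,-4)=1 g(4,-2)=4 g(4,0)=5
t=5: g(5,-5)=1 g(5,-3)=5 g(5,-1)=9 g(5,1)=5
t=6: g(6,-6)=1 g(6,-4)=6 g(6,-2)=14 g(6,0)=14
t=7: g(7,-7)=1 g(7,-5)=7 g(7,-3)=20 g(7,-1)=28 g(7,1)=14
t=8: g(8,-8)=1 g(8,-6)=8 g(8,-4)=27 g(8,-2)=48 g(8,0)=42
t=9: g(9,-9)=1 g(9,-7)=9 g(9,-5)=35 g(9,-3)=75 g(9,-1)=90 g(9,1)=42
t=10: g(10,-10)=1 g(10,-8)=10 g(10,-6)=44 g(10,-4)=110 g(10,-2)=165 g(10,0)=132
t=11: g(11,-11)=1 g(11,-9)=11 g(11,-7)=54 g(11,-5)=154 g(11,-3)=275 g(11,-1)=297 g(11,1)=132
Paths never hitting 2: Σ_s g(11,s) = 924
Paths hitting 2: 2^11 - 924 = 1124
P = 1124/2048 = 281/512

Answer: 281/512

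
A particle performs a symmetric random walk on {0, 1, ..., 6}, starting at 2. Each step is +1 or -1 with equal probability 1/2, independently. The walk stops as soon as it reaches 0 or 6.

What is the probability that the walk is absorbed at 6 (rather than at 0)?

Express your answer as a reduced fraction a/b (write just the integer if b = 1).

Symmetric walk (p = 1/2): the harmonic-function argument gives P(hit 6 before 0 | start at 2) = a/N.
P = 2/6 = 1/3

Answer: 1/3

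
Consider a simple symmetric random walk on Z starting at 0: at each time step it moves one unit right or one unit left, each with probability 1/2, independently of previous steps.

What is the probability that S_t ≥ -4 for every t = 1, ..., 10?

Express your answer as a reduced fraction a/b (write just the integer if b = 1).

Let f(t,s) = #length-t paths at position s with S_1..S_t all ≥ -4.
f(t,s) = f(t-1,s-1) + f(t-1,s+1) for s ≥ -4; f(t,s) = 0 for s < -4.
t=0: f(0,0)=1
t=1: f(1,-1)=1 f(1,1)=1
t=2: f(2,-2)=1 f(2,0)=2 f(2,2)=1
t=3: f(3,-3)=1 f(3,-1)=3 f(3,1)=3 f(3,3)=1
t=4: f(4,-4)=1 f(4,-2)=4 f(4,0)=6 f(4,2)=4 f(4,4)=1
t=5: f(5,-3)=5 f(5,-1)=10 f(5,1)=10 f(5,3)=5 f(5,5)=1
t=6: f(6,-4)=5 f(6,-2)=15 f(6,0)=20 f(6,2)=15 f(6,4)=6 f(6,6)=1
t=7: f(7,-3)=20 f(7,-1)=35 f(7,1)=35 f(7,3)=21 f(7,5)=7 f(7,7)=1
t=8: f(8,-4)=20 f(8,-2)=55 f(8,0)=70 f(8,2)=56 f(8,4)=28 f(8,6)=8 f(8,8)=1
t=9: f(9,-3)=75 f(9,-1)=125 f(9,1)=126 f(9,3)=84 f(9,5)=36 f(9,7)=9 f(9,9)=1
t=10: f(10,-4)=75 f(10,-2)=200 f(10,0)=251 f(10,2)=210 f(10,4)=120 f(10,6)=45 f(10,8)=10 f(10,10)=1
Σ_s f(10,s) = 912
P = 912/1024 = 57/64

Answer: 57/64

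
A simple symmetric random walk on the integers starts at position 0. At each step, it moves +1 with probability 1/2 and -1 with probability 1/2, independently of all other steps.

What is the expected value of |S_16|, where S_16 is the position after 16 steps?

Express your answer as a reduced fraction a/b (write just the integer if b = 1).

Answer: 6435/2048

Derivation:
S_16 takes values m ≡ 0 (mod 2) with |m| ≤ 16; P(S_16=m) = C(16,(16+m)/2)/2^16.
Total paths: 2^16 = 65536
Distribution: P(S=-16)=1/65536, P(S=-14)=16/65536, P(S=-12)=120/65536, P(S=-10)=560/65536, P(S=-8)=1820/65536, P(S=-6)=4368/65536, P(S=-4)=8008/65536, P(S=-2)=11440/65536, P(S=0)=12870/65536, P(S=2)=11440/65536, P(S=4)=8008/65536, P(S=6)=4368/65536, P(S=8)=1820/65536, P(S=10)=560/65536, P(S=12)=120/65536, P(S=14)=16/65536, P(S=16)=1/65536
E[|S_16|] = Σ_m |m|·P(S_16=m) = 205920/65536 = 6435/2048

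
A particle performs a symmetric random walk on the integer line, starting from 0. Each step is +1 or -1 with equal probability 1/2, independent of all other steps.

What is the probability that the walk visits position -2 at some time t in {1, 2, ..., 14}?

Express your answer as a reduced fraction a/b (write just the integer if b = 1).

Answer: 9949/16384

Derivation:
Count via complement. Let g(t,s) = #length-t paths at position s with S_1..S_t all ≠ -2.
g(t,s) = g(t-1,s-1) + g(t-1,s+1) for s ≠ -2; g(t,-2) = 0.
t=0: g(0,0)=1
t=1: g(1,-1)=1 g(1,1)=1
t=2: g(2,0)=2 g(2,2)=1
t=3: g(3,-1)=2 g(3,1)=3 g(3,3)=1
t=4: g(4,0)=5 g(4,2)=4 g(4,4)=1
t=5: g(5,-1)=5 g(5,1)=9 g(5,3)=5 g(5,5)=1
t=6: g(6,0)=14 g(6,2)=14 g(6,4)=6 g(6,6)=1
t=7: g(7,-1)=14 g(7,1)=28 g(7,3)=20 g(7,5)=7 g(7,7)=1
t=8: g(8,0)=42 g(8,2)=48 g(8,4)=27 g(8,6)=8 g(8,8)=1
t=9: g(9,-1)=42 g(9,1)=90 g(9,3)=75 g(9,5)=35 g(9,7)=9 g(9,9)=1
t=10: g(10,0)=132 g(10,2)=165 g(10,4)=110 g(10,6)=44 g(10,8)=10 g(10,10)=1
t=11: g(11,-1)=132 g(11,1)=297 g(11,3)=275 g(11,5)=154 g(11,7)=54 g(11,9)=11 g(11,11)=1
t=12: g(12,0)=429 g(12,2)=572 g(12,4)=429 g(12,6)=208 g(12,8)=65 g(12,10)=12 g(12,12)=1
t=13: g(13,-1)=429 g(13,1)=1001 g(13,3)=1001 g(13,5)=637 g(13,7)=273 g(13,9)=77 g(13,11)=13 g(13,13)=1
t=14: g(14,0)=1430 g(14,2)=2002 g(14,4)=1638 g(14,6)=910 g(14,8)=350 g(14,10)=90 g(14,12)=14 g(14,14)=1
Paths never hitting -2: Σ_s g(14,s) = 6435
Paths hitting -2: 2^14 - 6435 = 9949
P = 9949/16384 = 9949/16384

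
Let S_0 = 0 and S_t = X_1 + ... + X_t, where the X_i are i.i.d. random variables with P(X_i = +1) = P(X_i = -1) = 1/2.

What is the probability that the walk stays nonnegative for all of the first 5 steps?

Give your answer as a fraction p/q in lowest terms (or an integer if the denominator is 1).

Answer: 5/16

Derivation:
Let f(t,s) = #length-t paths at position s with S_1..S_t all ≥ 0.
f(t,s) = f(t-1,s-1) + f(t-1,s+1) for s ≥ 0; f(t,s) = 0 for s < 0.
t=0: f(0,0)=1
t=1: f(1,1)=1
t=2: f(2,0)=1 f(2,2)=1
t=3: f(3,1)=2 f(3,3)=1
t=4: f(4,0)=2 f(4,2)=3 f(4,4)=1
t=5: f(5,1)=5 f(5,3)=4 f(5,5)=1
Σ_s f(5,s) = 10
P = 10/32 = 5/16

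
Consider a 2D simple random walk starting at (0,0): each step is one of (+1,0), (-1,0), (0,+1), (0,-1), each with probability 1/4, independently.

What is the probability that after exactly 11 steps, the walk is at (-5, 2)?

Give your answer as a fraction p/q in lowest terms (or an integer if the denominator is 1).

Let h be the number of horizontal steps (so 11-h are vertical). To end at (-5,2) need (h-5)/2 right-steps and ((11-h)+2)/2 up-steps.
Sum over h with 5 ≤ h ≤ 9, h ≡ 1 (mod 2), 11-h ≡ 0 (mod 2):
h=5: C(11,5)·C(5,0)·C(6,4) = 462·1·15 = 6930
h=7: C(11,7)·C(7,1)·C(4,3) = 330·7·4 = 9240
h=9: C(11,9)·C(9,2)·C(2,2) = 55·36·1 = 1980
Total favorable: 18150
Total paths: 4^11 = 4194304
P = 18150/4194304 = 9075/2097152

Answer: 9075/2097152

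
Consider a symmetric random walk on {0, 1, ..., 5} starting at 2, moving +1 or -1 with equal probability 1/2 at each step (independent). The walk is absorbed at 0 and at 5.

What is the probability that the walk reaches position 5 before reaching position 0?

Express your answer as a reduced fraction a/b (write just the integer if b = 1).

Symmetric walk (p = 1/2): the harmonic-function argument gives P(hit 5 before 0 | start at 2) = a/N.
P = 2/5 = 2/5

Answer: 2/5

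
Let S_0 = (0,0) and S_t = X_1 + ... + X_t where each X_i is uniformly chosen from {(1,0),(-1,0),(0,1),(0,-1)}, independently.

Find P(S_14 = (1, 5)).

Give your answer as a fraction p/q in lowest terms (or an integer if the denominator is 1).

Let h be the number of horizontal steps (so 14-h are vertical). To end at (1,5) need (h+1)/2 right-steps and ((14-h)+5)/2 up-steps.
Sum over h with 1 ≤ h ≤ 9, h ≡ 1 (mod 2), 14-h ≡ 1 (mod 2):
h=1: C(14,1)·C(1,1)·C(13,9) = 14·1·715 = 10010
h=3: C(14,3)·C(3,2)·C(11,8) = 364·3·165 = 180180
h=5: C(14,5)·C(5,3)·C(9,7) = 2002·10·36 = 720720
h=7: C(14,7)·C(7,4)·C(7,6) = 3432·35·7 = 840840
h=9: C(14,9)·C(9,5)·C(5,5) = 2002·126·1 = 252252
Total favorable: 2004002
Total paths: 4^14 = 268435456
P = 2004002/268435456 = 1002001/134217728

Answer: 1002001/134217728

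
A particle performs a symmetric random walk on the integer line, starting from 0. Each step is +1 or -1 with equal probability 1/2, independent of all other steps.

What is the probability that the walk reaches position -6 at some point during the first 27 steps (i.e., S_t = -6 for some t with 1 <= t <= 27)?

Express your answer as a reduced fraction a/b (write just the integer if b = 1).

Count via complement. Let g(t,s) = #length-t paths at position s with S_1..S_t all ≠ -6.
g(t,s) = g(t-1,s-1) + g(t-1,s+1) for s ≠ -6; g(t,-6) = 0.
t=0: g(0,0)=1
t=1: g(1,-1)=1 g(1,1)=1
t=2: g(2,-2)=1 g(2,0)=2 g(2,2)=1
t=3: g(3,-3)=1 g(3,-1)=3 g(3,1)=3 g(3,3)=1
t=4: g(4,-4)=1 g(4,-2)=4 g(4,0)=6 g(4,2)=4 g(4,4)=1
t=5: g(5,-5)=1 g(5,-3)=5 g(5,-1)=10 g(5,1)=10 g(5,3)=5 g(5,5)=1
t=6: g(6,-4)=6 g(6,-2)=15 g(6,0)=20 g(6,2)=15 g(6,4)=6 g(6,6)=1
t=7: g(7,-5)=6 g(7,-3)=21 g(7,-1)=35 g(7,1)=35 g(7,3)=21 g(7,5)=7 g(7,7)=1
t=8: g(8,-4)=27 g(8,-2)=56 g(8,0)=70 g(8,2)=56 g(8,4)=28 g(8,6)=8 g(8,8)=1
t=9: g(9,-5)=27 g(9,-3)=83 g(9,-1)=126 g(9,1)=126 g(9,3)=84 g(9,5)=36 g(9,7)=9 g(9,9)=1
t=10: g(10,-4)=110 g(10,-2)=209 g(10,0)=252 g(10,2)=210 g(10,4)=120 g(10,6)=45 g(10,8)=10 g(10,10)=1
t=11: g(11,-5)=110 g(11,-3)=319 g(11,-1)=461 g(11,1)=462 g(11,3)=330 g(11,5)=165 g(11,7)=55 g(11,9)=11 g(11,11)=1
t=12: g(12,-4)=429 g(12,-2)=780 g(12,0)=923 g(12,2)=792 g(12,4)=495 g(12,6)=220 g(12,8)=66 g(12,10)=12 g(12,12)=1
t=13: g(13,-5)=429 g(13,-3)=1209 g(13,-1)=1703 g(13,1)=1715 g(13,3)=1287 g(13,5)=715 g(13,7)=286 g(13,9)=78 g(13,11)=13 g(13,13)=1
t=14: g(14,-4)=1638 g(14,-2)=2912 g(14,0)=3418 g(14,2)=3002 g(14,4)=2002 g(14,6)=1001 g(14,8)=364 g(14,10)=91 g(14,12)=14 g(14,14)=1
t=15: g(15,-5)=1638 g(15,-3)=4550 g(15,-1)=6330 g(15,1)=6420 g(15,3)=5004 g(15,5)=3003 g(15,7)=1365 g(15,9)=455 g(15,11)=105 g(15,13)=15 g(15,15)=1
t=16: g(16,-4)=6188 g(16,-2)=10880 g(16,0)=12750 g(16,2)=11424 g(16,4)=8007 g(16,6)=4368 g(16,8)=1820 g(16,10)=560 g(16,12)=120 g(16,14)=16 g(16,16)=1
t=17: g(17,-5)=6188 g(17,-3)=17068 g(17,-1)=23630 g(17,1)=24174 g(17,3)=19431 g(17,5)=12375 g(17,7)=6188 g(17,9)=2380 g(17,11)=680 g(17,13)=136 g(17,15)=17 g(17,17)=1
t=18: g(18,-4)=23256 g(18,-2)=40698 g(18,0)=47804 g(18,2)=43605 g(18,4)=31806 g(18,6)=18563 g(18,8)=8568 g(18,10)=3060 g(18,12)=816 g(18,14)=153 g(18,16)=18 g(18,18)=1
t=19: g(19,-5)=23256 g(19,-3)=63954 g(19,-1)=88502 g(19,1)=91409 g(19,3)=75411 g(19,5)=50369 g(19,7)=27131 g(19,9)=11628 g(19,11)=3876 g(19,13)=969 g(19,15)=171 g(19,17)=19 g(19,19)=1
t=20: g(20,-4)=87210 g(20,-2)=152456 g(20,0)=179911 g(20,2)=166820 g(20,4)=125780 g(20,6)=77500 g(20,8)=38759 g(20,10)=15504 g(20,12)=4845 g(20,14)=1140 g(20,16)=190 g(20,18)=20 g(20,20)=1
t=21: g(21,-5)=87210 g(21,-3)=239666 g(21,-1)=332367 g(21,1)=346731 g(21,3)=292600 g(21,5)=203280 g(21,7)=116259 g(21,9)=54263 g(21,11)=20349 g(21,13)=5985 g(21,15)=1330 g(21,17)=210 g(21,19)=21 g(21,21)=1
t=22: g(22,-4)=326876 g(22,-2)=572033 g(22,0)=679098 g(22,2)=639331 g(22,4)=495880 g(22,6)=319539 g(22,8)=170522 g(22,10)=74612 g(22,12)=26334 g(22,14)=7315 g(22,16)=1540 g(22,18)=231 g(22,20)=22 g(22,22)=1
t=23: g(23,-5)=326876 g(23,-3)=898909 g(23,-1)=1251131 g(23,1)=1318429 g(23,3)=1135211 g(23,5)=815419 g(23,7)=490061 g(23,9)=245134 g(23,11)=100946 g(23,13)=33649 g(23,15)=8855 g(23,17)=1771 g(23,19)=253 g(23,21)=23 g(23,23)=1
t=24: g(24,-4)=1225785 g(24,-2)=2150040 g(24,0)=2569560 g(24,2)=2453640 g(24,4)=1950630 g(24,6)=1305480 g(24,8)=735195 g(24,10)=346080 g(24,12)=134595 g(24,14)=42504 g(24,16)=10626 g(24,18)=2024 g(24,20)=276 g(24,22)=24 g(24,24)=1
t=25: g(25,-5)=1225785 g(25,-3)=3375825 g(25,-1)=4719600 g(25,1)=5023200 g(25,3)=4404270 g(25,5)=3256110 g(25,7)=2040675 g(25,9)=1081275 g(25,11)=480675 g(25,13)=177099 g(25,15)=53130 g(25,17)=12650 g(25,19)=2300 g(25,21)=300 g(25,23)=25 g(25,25)=1
t=26: g(26,-4)=4601610 g(26,-2)=8095425 g(26,0)=9742800 g(26,2)=9427470 g(26,4)=7660380 g(26,6)=5296785 g(26,8)=3121950 g(26,10)=1561950 g(26,12)=657774 g(26,14)=230229 g(26,16)=65780 g(26,18)=14950 g(26,20)=2600 g(26,22)=325 g(26,24)=26 g(26,26)=1
t=27: g(27,-5)=4601610 g(27,-3)=12697035 g(27,-1)=17838225 g(27,1)=19170270 g(27,3)=17087850 g(27,5)=12957165 g(27,7)=8418735 g(27,9)=4683900 g(27,11)=2219724 g(27,13)=888003 g(27,15)=296009 g(27,17)=80730 g(27,19)=17550 g(27,21)=2925 g(27,23)=351 g(27,25)=27 g(27,27)=1
Paths never hitting -6: Σ_s g(27,s) = 100960110
Paths hitting -6: 2^27 - 100960110 = 33257618
P = 33257618/134217728 = 16628809/67108864

Answer: 16628809/67108864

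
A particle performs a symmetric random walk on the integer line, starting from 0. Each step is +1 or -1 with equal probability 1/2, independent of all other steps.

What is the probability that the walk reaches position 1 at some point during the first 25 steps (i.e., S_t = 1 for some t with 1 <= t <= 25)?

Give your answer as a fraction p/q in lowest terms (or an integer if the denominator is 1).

Count via complement. Let g(t,s) = #length-t paths at position s with S_1..S_t all ≠ 1.
g(t,s) = g(t-1,s-1) + g(t-1,s+1) for s ≠ 1; g(t,1) = 0.
t=0: g(0,0)=1
t=1: g(1,-1)=1
t=2: g(2,-2)=1 g(2,0)=1
t=3: g(3,-3)=1 g(3,-1)=2
t=4: g(4,-4)=1 g(4,-2)=3 g(4,0)=2
t=5: g(5,-5)=1 g(5,-3)=4 g(5,-1)=5
t=6: g(6,-6)=1 g(6,-4)=5 g(6,-2)=9 g(6,0)=5
t=7: g(7,-7)=1 g(7,-5)=6 g(7,-3)=14 g(7,-1)=14
t=8: g(8,-8)=1 g(8,-6)=7 g(8,-4)=20 g(8,-2)=28 g(8,0)=14
t=9: g(9,-9)=1 g(9,-7)=8 g(9,-5)=27 g(9,-3)=48 g(9,-1)=42
t=10: g(10,-10)=1 g(10,-8)=9 g(10,-6)=35 g(10,-4)=75 g(10,-2)=90 g(10,0)=42
t=11: g(11,-11)=1 g(11,-9)=10 g(11,-7)=44 g(11,-5)=110 g(11,-3)=165 g(11,-1)=132
t=12: g(12,-12)=1 g(12,-10)=11 g(12,-8)=54 g(12,-6)=154 g(12,-4)=275 g(12,-2)=297 g(12,0)=132
t=13: g(13,-13)=1 g(13,-11)=12 g(13,-9)=65 g(13,-7)=208 g(13,-5)=429 g(13,-3)=572 g(13,-1)=429
t=14: g(14,-14)=1 g(14,-12)=13 g(14,-10)=77 g(14,-8)=273 g(14,-6)=637 g(14,-4)=1001 g(14,-2)=1001 g(14,0)=429
t=15: g(15,-15)=1 g(15,-13)=14 g(15,-11)=90 g(15,-9)=350 g(15,-7)=910 g(15,-5)=1638 g(15,-3)=2002 g(15,-1)=1430
t=16: g(16,-16)=1 g(16,-14)=15 g(16,-12)=104 g(16,-10)=440 g(16,-8)=1260 g(16,-6)=2548 g(16,-4)=3640 g(16,-2)=3432 g(16,0)=1430
t=17: g(17,-17)=1 g(17,-15)=16 g(17,-13)=119 g(17,-11)=544 g(17,-9)=1700 g(17,-7)=3808 g(17,-5)=6188 g(17,-3)=7072 g(17,-1)=4862
t=18: g(18,-18)=1 g(18,-16)=17 g(18,-14)=135 g(18,-12)=663 g(18,-10)=2244 g(18,-8)=5508 g(18,-6)=9996 g(18,-4)=13260 g(18,-2)=11934 g(18,0)=4862
t=19: g(19,-19)=1 g(19,-17)=18 g(19,-15)=152 g(19,-13)=798 g(19,-11)=2907 g(19,-9)=7752 g(19,-7)=15504 g(19,-5)=23256 g(19,-3)=25194 g(19,-1)=16796
t=20: g(20,-20)=1 g(20,-18)=19 g(20,-16)=170 g(20,-14)=950 g(20,-12)=3705 g(20,-10)=10659 g(20,-8)=23256 g(20,-6)=38760 g(20,-4)=48450 g(20,-2)=41990 g(20,0)=16796
t=21: g(21,-21)=1 g(21,-19)=20 g(21,-17)=189 g(21,-15)=1120 g(21,-13)=4655 g(21,-11)=14364 g(21,-9)=33915 g(21,-7)=62016 g(21,-5)=87210 g(21,-3)=90440 g(21,-1)=58786
t=22: g(22,-22)=1 g(22,-20)=21 g(22,-18)=209 g(22,-16)=1309 g(22,-14)=5775 g(22,-12)=19019 g(22,-10)=48279 g(22,-8)=95931 g(22,-6)=149226 g(22,-4)=177650 g(22,-2)=149226 g(22,0)=58786
t=23: g(23,-23)=1 g(23,-21)=22 g(23,-19)=230 g(23,-17)=1518 g(23,-15)=7084 g(23,-13)=24794 g(23,-11)=67298 g(23,-9)=144210 g(23,-7)=245157 g(23,-5)=326876 g(23,-3)=326876 g(23,-1)=208012
t=24: g(24,-24)=1 g(24,-22)=23 g(24,-20)=252 g(24,-18)=1748 g(24,-16)=8602 g(24,-14)=31878 g(24,-12)=92092 g(24,-10)=211508 g(24,-8)=389367 g(24,-6)=572033 g(24,-4)=653752 g(24,-2)=534888 g(24,0)=208012
t=25: g(25,-25)=1 g(25,-23)=24 g(25,-21)=275 g(25,-19)=2000 g(25,-17)=10350 g(25,-15)=40480 g(25,-13)=123970 g(25,-11)=303600 g(25,-9)=600875 g(25,-7)=961400 g(25,-5)=1225785 g(25,-3)=1188640 g(25,-1)=742900
Paths never hitting 1: Σ_s g(25,s) = 5200300
Paths hitting 1: 2^25 - 5200300 = 28354132
P = 28354132/33554432 = 7088533/8388608

Answer: 7088533/8388608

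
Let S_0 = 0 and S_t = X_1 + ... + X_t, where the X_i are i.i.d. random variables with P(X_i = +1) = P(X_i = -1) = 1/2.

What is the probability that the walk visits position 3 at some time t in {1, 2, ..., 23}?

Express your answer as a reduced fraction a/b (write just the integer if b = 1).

Answer: 2270193/4194304

Derivation:
Count via complement. Let g(t,s) = #length-t paths at position s with S_1..S_t all ≠ 3.
g(t,s) = g(t-1,s-1) + g(t-1,s+1) for s ≠ 3; g(t,3) = 0.
t=0: g(0,0)=1
t=1: g(1,-1)=1 g(1,1)=1
t=2: g(2,-2)=1 g(2,0)=2 g(2,2)=1
t=3: g(3,-3)=1 g(3,-1)=3 g(3,1)=3
t=4: g(4,-4)=1 g(4,-2)=4 g(4,0)=6 g(4,2)=3
t=5: g(5,-5)=1 g(5,-3)=5 g(5,-1)=10 g(5,1)=9
t=6: g(6,-6)=1 g(6,-4)=6 g(6,-2)=15 g(6,0)=19 g(6,2)=9
t=7: g(7,-7)=1 g(7,-5)=7 g(7,-3)=21 g(7,-1)=34 g(7,1)=28
t=8: g(8,-8)=1 g(8,-6)=8 g(8,-4)=28 g(8,-2)=55 g(8,0)=62 g(8,2)=28
t=9: g(9,-9)=1 g(9,-7)=9 g(9,-5)=36 g(9,-3)=83 g(9,-1)=117 g(9,1)=90
t=10: g(10,-10)=1 g(10,-8)=10 g(10,-6)=45 g(10,-4)=119 g(10,-2)=200 g(10,0)=207 g(10,2)=90
t=11: g(11,-11)=1 g(11,-9)=11 g(11,-7)=55 g(11,-5)=164 g(11,-3)=319 g(11,-1)=407 g(11,1)=297
t=12: g(12,-12)=1 g(12,-10)=12 g(12,-8)=66 g(12,-6)=219 g(12,-4)=483 g(12,-2)=726 g(12,0)=704 g(12,2)=297
t=13: g(13,-13)=1 g(13,-11)=13 g(13,-9)=78 g(13,-7)=285 g(13,-5)=702 g(13,-3)=1209 g(13,-1)=1430 g(13,1)=1001
t=14: g(14,-14)=1 g(14,-12)=14 g(14,-10)=91 g(14,-8)=363 g(14,-6)=987 g(14,-4)=1911 g(14,-2)=2639 g(14,0)=2431 g(14,2)=1001
t=15: g(15,-15)=1 g(15,-13)=15 g(15,-11)=105 g(15,-9)=454 g(15,-7)=1350 g(15,-5)=2898 g(15,-3)=4550 g(15,-1)=5070 g(15,1)=3432
t=16: g(16,-16)=1 g(16,-14)=16 g(16,-12)=120 g(16,-10)=559 g(16,-8)=1804 g(16,-6)=4248 g(16,-4)=7448 g(16,-2)=9620 g(16,0)=8502 g(16,2)=3432
t=17: g(17,-17)=1 g(17,-15)=17 g(17,-13)=136 g(17,-11)=679 g(17,-9)=2363 g(17,-7)=6052 g(17,-5)=11696 g(17,-3)=17068 g(17,-1)=18122 g(17,1)=11934
t=18: g(18,-18)=1 g(18,-16)=18 g(18,-14)=153 g(18,-12)=815 g(18,-10)=3042 g(18,-8)=8415 g(18,-6)=17748 g(18,-4)=28764 g(18,-2)=35190 g(18,0)=30056 g(18,2)=11934
t=19: g(19,-19)=1 g(19,-17)=19 g(19,-15)=171 g(19,-13)=968 g(19,-11)=3857 g(19,-9)=11457 g(19,-7)=26163 g(19,-5)=46512 g(19,-3)=63954 g(19,-1)=65246 g(19,1)=41990
t=20: g(20,-20)=1 g(20,-18)=20 g(20,-16)=190 g(20,-14)=1139 g(20,-12)=4825 g(20,-10)=15314 g(20,-8)=37620 g(20,-6)=72675 g(20,-4)=110466 g(20,-2)=129200 g(20,0)=107236 g(20,2)=41990
t=21: g(21,-21)=1 g(21,-19)=21 g(21,-17)=210 g(21,-15)=1329 g(21,-13)=5964 g(21,-11)=20139 g(21,-9)=52934 g(21,-7)=110295 g(21,-5)=183141 g(21,-3)=239666 g(21,-1)=236436 g(21,1)=149226
t=22: g(22,-22)=1 g(22,-20)=22 g(22,-18)=231 g(22,-16)=1539 g(22,-14)=7293 g(22,-12)=26103 g(22,-10)=73073 g(22,-8)=163229 g(22,-6)=293436 g(22,-4)=422807 g(22,-2)=476102 g(22,0)=385662 g(22,2)=149226
t=23: g(23,-23)=1 g(23,-21)=23 g(23,-19)=253 g(23,-17)=1770 g(23,-15)=8832 g(23,-13)=33396 g(23,-11)=99176 g(23,-9)=236302 g(23,-7)=456665 g(23,-5)=716243 g(23,-3)=898909 g(23,-1)=861764 g(23,1)=534888
Paths never hitting 3: Σ_s g(23,s) = 3848222
Paths hitting 3: 2^23 - 3848222 = 4540386
P = 4540386/8388608 = 2270193/4194304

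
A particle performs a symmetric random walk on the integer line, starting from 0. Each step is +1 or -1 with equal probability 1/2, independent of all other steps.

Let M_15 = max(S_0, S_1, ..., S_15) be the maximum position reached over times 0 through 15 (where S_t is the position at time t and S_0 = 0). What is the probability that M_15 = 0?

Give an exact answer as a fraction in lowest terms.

Let M_15 = max(S_0,...,S_15). Use the reflection principle: for j ≥ 1, #{paths with M_15 ≥ j} = #{S_15 ≥ j} + #{S_15 ≥ j+1}.
P(M_15 ≥ 0) = 1 since S_0 = 0, so #{M_15 ≥ 0} = 32768.
#{M_15 ≥ 1} = #{S_15 ≥ 1} + #{S_15 ≥ 2} = 16384 + 9949 = 26333.
#{M_15 = 0} = 32768 - 26333 = 6435.
P(M_15 = 0) = 6435/32768 = 6435/32768

Answer: 6435/32768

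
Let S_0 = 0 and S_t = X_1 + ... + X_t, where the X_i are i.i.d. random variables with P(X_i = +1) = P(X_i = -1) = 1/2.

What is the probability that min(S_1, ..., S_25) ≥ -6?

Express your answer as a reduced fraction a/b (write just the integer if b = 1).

Answer: 27895895/33554432

Derivation:
Let f(t,s) = #length-t paths at position s with S_1..S_t all ≥ -6.
f(t,s) = f(t-1,s-1) + f(t-1,s+1) for s ≥ -6; f(t,s) = 0 for s < -6.
t=0: f(0,0)=1
t=1: f(1,-1)=1 f(1,1)=1
t=2: f(2,-2)=1 f(2,0)=2 f(2,2)=1
t=3: f(3,-3)=1 f(3,-1)=3 f(3,1)=3 f(3,3)=1
t=4: f(4,-4)=1 f(4,-2)=4 f(4,0)=6 f(4,2)=4 f(4,4)=1
t=5: f(5,-5)=1 f(5,-3)=5 f(5,-1)=10 f(5,1)=10 f(5,3)=5 f(5,5)=1
t=6: f(6,-6)=1 f(6,-4)=6 f(6,-2)=15 f(6,0)=20 f(6,2)=15 f(6,4)=6 f(6,6)=1
t=7: f(7,-5)=7 f(7,-3)=21 f(7,-1)=35 f(7,1)=35 f(7,3)=21 f(7,5)=7 f(7,7)=1
t=8: f(8,-6)=7 f(8,-4)=28 f(8,-2)=56 f(8,0)=70 f(8,2)=56 f(8,4)=28 f(8,6)=8 f(8,8)=1
t=9: f(9,-5)=35 f(9,-3)=84 f(9,-1)=126 f(9,1)=126 f(9,3)=84 f(9,5)=36 f(9,7)=9 f(9,9)=1
t=10: f(10,-6)=35 f(10,-4)=119 f(10,-2)=210 f(10,0)=252 f(10,2)=210 f(10,4)=120 f(10,6)=45 f(10,8)=10 f(10,10)=1
t=11: f(11,-5)=154 f(11,-3)=329 f(11,-1)=462 f(11,1)=462 f(11,3)=330 f(11,5)=165 f(11,7)=55 f(11,9)=11 f(11,11)=1
t=12: f(12,-6)=154 f(12,-4)=483 f(12,-2)=791 f(12,0)=924 f(12,2)=792 f(12,4)=495 f(12,6)=220 f(12,8)=66 f(12,10)=12 f(12,12)=1
t=13: f(13,-5)=637 f(13,-3)=1274 f(13,-1)=1715 f(13,1)=1716 f(13,3)=1287 f(13,5)=715 f(13,7)=286 f(13,9)=78 f(13,11)=13 f(13,13)=1
t=14: f(14,-6)=637 f(14,-4)=1911 f(14,-2)=2989 f(14,0)=3431 f(14,2)=3003 f(14,4)=2002 f(14,6)=1001 f(14,8)=364 f(14,10)=91 f(14,12)=14 f(14,14)=1
t=15: f(15,-5)=2548 f(15,-3)=4900 f(15,-1)=6420 f(15,1)=6434 f(15,3)=5005 f(15,5)=3003 f(15,7)=1365 f(15,9)=455 f(15,11)=105 f(15,13)=15 f(15,15)=1
t=16: f(16,-6)=2548 f(16,-4)=7448 f(16,-2)=11320 f(16,0)=12854 f(16,2)=11439 f(16,4)=8008 f(16,6)=4368 f(16,8)=1820 f(16,10)=560 f(16,12)=120 f(16,14)=16 f(16,16)=1
t=17: f(17,-5)=9996 f(17,-3)=18768 f(17,-1)=24174 f(17,1)=24293 f(17,3)=19447 f(17,5)=12376 f(17,7)=6188 f(17,9)=2380 f(17,11)=680 f(17,13)=136 f(17,15)=17 f(17,17)=1
t=18: f(18,-6)=9996 f(18,-4)=28764 f(18,-2)=42942 f(18,0)=48467 f(18,2)=43740 f(18,4)=31823 f(18,6)=18564 f(18,8)=8568 f(18,10)=3060 f(18,12)=816 f(18,14)=153 f(18,16)=18 f(18,18)=1
t=19: f(19,-5)=38760 f(19,-3)=71706 f(19,-1)=91409 f(19,1)=92207 f(19,3)=75563 f(19,5)=50387 f(19,7)=27132 f(19,9)=11628 f(19,11)=3876 f(19,13)=969 f(19,15)=171 f(19,17)=19 f(19,19)=1
t=20: f(20,-6)=38760 f(20,-4)=110466 f(20,-2)=163115 f(20,0)=183616 f(20,2)=167770 f(20,4)=125950 f(20,6)=77519 f(20,8)=38760 f(20,10)=15504 f(20,12)=4845 f(20,14)=1140 f(20,16)=190 f(20,18)=20 f(20,20)=1
t=21: f(21,-5)=149226 f(21,-3)=273581 f(21,-1)=346731 f(21,1)=351386 f(21,3)=293720 f(21,5)=203469 f(21,7)=116279 f(21,9)=54264 f(21,11)=20349 f(21,13)=5985 f(21,15)=1330 f(21,17)=210 f(21,19)=21 f(21,21)=1
t=22: f(22,-6)=149226 f(22,-4)=422807 f(22,-2)=620312 f(22,0)=698117 f(22,2)=645106 f(22,4)=497189 f(22,6)=319748 f(22,8)=170543 f(22,10)=74613 f(22,12)=26334 f(22,14)=7315 f(22,16)=1540 f(22,18)=231 f(22,20)=22 f(22,22)=1
t=23: f(23,-5)=572033 f(23,-3)=1043119 f(23,-1)=1318429 f(23,1)=1343223 f(23,3)=1142295 f(23,5)=816937 f(23,7)=490291 f(23,9)=245156 f(23,11)=100947 f(23,13)=33649 f(23,15)=8855 f(23,17)=1771 f(23,19)=253 f(23,21)=23 f(23,23)=1
t=24: f(24,-6)=572033 f(24,-4)=1615152 f(24,-2)=2361548 f(24,0)=2661652 f(24,2)=2485518 f(24,4)=1959232 f(24,6)=1307228 f(24,8)=735447 f(24,10)=346103 f(24,12)=134596 f(24,14)=42504 f(24,16)=10626 f(24,18)=2024 f(24,20)=276 f(24,22)=24 f(24,24)=1
t=25: f(25,-5)=2187185 f(25,-3)=3976700 f(25,-1)=5023200 f(25,1)=5147170 f(25,3)=4444750 f(25,5)=3266460 f(25,7)=2042675 f(25,9)=1081550 f(25,11)=480699 f(25,13)=177100 f(25,15)=53130 f(25,17)=12650 f(25,19)=2300 f(25,21)=300 f(25,23)=25 f(25,25)=1
Σ_s f(25,s) = 27895895
P = 27895895/33554432 = 27895895/33554432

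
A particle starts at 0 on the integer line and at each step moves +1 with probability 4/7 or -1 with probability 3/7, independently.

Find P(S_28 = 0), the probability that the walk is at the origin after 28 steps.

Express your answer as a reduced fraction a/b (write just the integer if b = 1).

Answer: 51506443474920957542400/459986536544739960976801

Derivation:
To be at 0 after 28 steps: need exactly 14 steps of +1 and 14 of -1.
Number of such sequences: C(28,14) = 40116600
Each has probability (4/7)^14 · (3/7)^14 = 1283918464548864/459986536544739960976801
P = 40116600 · 1283918464548864/459986536544739960976801 = 51506443474920957542400/459986536544739960976801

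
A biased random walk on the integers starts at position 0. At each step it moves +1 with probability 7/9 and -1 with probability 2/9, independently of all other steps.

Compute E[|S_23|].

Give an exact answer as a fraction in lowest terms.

S_23 takes values m ≡ 1 (mod 2) with |m| ≤ 23; P(S_23=m) = C(23,(23+m)/2) · (7/9)^((23+m)/2) · (2/9)^((23-m)/2).
Distribution: P(S=-23)=8388608/8862938119652501095929, P(S=-21)=675282944/8862938119652501095929, P(S=-19)=25998393344/8862938119652501095929, P(S=-17)=636960636928/8862938119652501095929, P(S=-15)=11146811146240/8862938119652501095929, P(S=-13)=148252588244992/8862938119652501095929, P(S=-11)=518884058857472/2954312706550833698643, P(S=-9)=4410514500288512/2954312706550833698643, P(S=-7)=30873601502019584/2954312706550833698643, P(S=-5)=540288026285342720/8862938119652501095929, P(S=-3)=2647411328798179328/8862938119652501095929, P(S=-1)=10950655950937923584/8862938119652501095929, P(S=1)=38327295828282732544/8862938119652501095929, P(S=3)=113507760722221938688/8862938119652501095929, P(S=5)=283769401805554846720/8862938119652501095929, P(S=7)=198638581263888392704/2954312706550833698643, P(S=9)=347617517211804687232/2954312706550833698643, P(S=11)=500978186569953813952/2954312706550833698643, P(S=13)=1753423652994838348832/8862938119652501095929, P(S=15)=1614995469863666900240/8862938119652501095929, P(S=17)=1130496828904566830168/8862938119652501095929, P(S=19)=565248414452283415084/8862938119652501095929, P(S=21)=179851768234817450254/8862938119652501095929, P(S=23)=27368747340080916343/8862938119652501095929
E[|S_23|] = Σ_m |m|·P(S_23=m) = 12588157303143530249579/984770902183611232881

Answer: 12588157303143530249579/984770902183611232881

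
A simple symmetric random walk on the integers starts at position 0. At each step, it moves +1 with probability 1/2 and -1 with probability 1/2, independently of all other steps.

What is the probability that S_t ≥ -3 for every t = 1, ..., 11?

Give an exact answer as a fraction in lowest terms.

Let f(t,s) = #length-t paths at position s with S_1..S_t all ≥ -3.
f(t,s) = f(t-1,s-1) + f(t-1,s+1) for s ≥ -3; f(t,s) = 0 for s < -3.
t=0: f(0,0)=1
t=1: f(1,-1)=1 f(1,1)=1
t=2: f(2,-2)=1 f(2,0)=2 f(2,2)=1
t=3: f(3,-3)=1 f(3,-1)=3 f(3,1)=3 f(3,3)=1
t=4: f(4,-2)=4 f(4,0)=6 f(4,2)=4 f(4,4)=1
t=5: f(5,-3)=4 f(5,-1)=10 f(5,1)=10 f(5,3)=5 f(5,5)=1
t=6: f(6,-2)=14 f(6,0)=20 f(6,2)=15 f(6,4)=6 f(6,6)=1
t=7: f(7,-3)=14 f(7,-1)=34 f(7,1)=35 f(7,3)=21 f(7,5)=7 f(7,7)=1
t=8: f(8,-2)=48 f(8,0)=69 f(8,2)=56 f(8,4)=28 f(8,6)=8 f(8,8)=1
t=9: f(9,-3)=48 f(9,-1)=117 f(9,1)=125 f(9,3)=84 f(9,5)=36 f(9,7)=9 f(9,9)=1
t=10: f(10,-2)=165 f(10,0)=242 f(10,2)=209 f(10,4)=120 f(10,6)=45 f(10,8)=10 f(10,10)=1
t=11: f(11,-3)=165 f(11,-1)=407 f(11,1)=451 f(11,3)=329 f(11,5)=165 f(11,7)=55 f(11,9)=11 f(11,11)=1
Σ_s f(11,s) = 1584
P = 1584/2048 = 99/128

Answer: 99/128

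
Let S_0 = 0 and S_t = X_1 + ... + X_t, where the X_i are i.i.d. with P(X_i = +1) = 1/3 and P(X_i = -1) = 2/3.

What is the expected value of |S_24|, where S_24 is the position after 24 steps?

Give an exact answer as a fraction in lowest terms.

Answer: 769378008488/94143178827

Derivation:
S_24 takes values m ≡ 0 (mod 2) with |m| ≤ 24; P(S_24=m) = C(24,(24+m)/2) · (1/3)^((24+m)/2) · (2/3)^((24-m)/2).
Distribution: P(S=-24)=16777216/282429536481, P(S=-22)=67108864/94143178827, P(S=-20)=385875968/94143178827, P(S=-18)=4244635648/282429536481, P(S=-16)=3714056192/94143178827, P(S=-14)=7428112384/94143178827, P(S=-12)=35283533824/282429536481, P(S=-10)=5040504832/31381059609, P(S=-8)=5355536384/31381059609, P(S=-6)=42844291072/282429536481, P(S=-4)=10711072768/94143178827, P(S=-2)=6816137216/94143178827, P(S=0)=11076222976/282429536481, P(S=2)=1704034304/94143178827, P(S=4)=669442048/94143178827, P(S=6)=669442048/282429536481, P(S=8)=20920064/31381059609, P(S=10)=4922368/31381059609, P(S=12)=8614144/282429536481, P(S=14)=453376/94143178827, P(S=16)=56672/94143178827, P(S=18)=16192/282429536481, P(S=20)=368/94143178827, P(S=22)=16/94143178827, P(S=24)=1/282429536481
E[|S_24|] = Σ_m |m|·P(S_24=m) = 769378008488/94143178827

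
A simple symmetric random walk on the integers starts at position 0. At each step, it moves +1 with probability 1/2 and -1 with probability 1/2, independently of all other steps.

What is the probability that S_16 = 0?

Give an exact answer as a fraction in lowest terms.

To return to 0 after 16 steps: need exactly 8 steps of +1 and 8 of -1.
Favorable paths: C(16,8) = 12870
Total paths: 2^16 = 65536
P = 12870/65536 = 6435/32768

Answer: 6435/32768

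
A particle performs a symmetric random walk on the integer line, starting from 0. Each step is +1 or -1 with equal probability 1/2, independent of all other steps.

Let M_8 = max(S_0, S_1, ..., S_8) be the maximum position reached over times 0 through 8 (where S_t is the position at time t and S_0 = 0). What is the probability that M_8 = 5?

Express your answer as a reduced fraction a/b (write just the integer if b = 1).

Answer: 1/32

Derivation:
Let M_8 = max(S_0,...,S_8). Use the reflection principle: for j ≥ 1, #{paths with M_8 ≥ j} = #{S_8 ≥ j} + #{S_8 ≥ j+1}.
By reflection, #{M_8 ≥ 5} = #{S_8 ≥ 5} + #{S_8 ≥ 6} = 9 + 9 = 18.
#{M_8 ≥ 6} = #{S_8 ≥ 6} + #{S_8 ≥ 7} = 9 + 1 = 10.
#{M_8 = 5} = 18 - 10 = 8.
P(M_8 = 5) = 8/256 = 1/32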